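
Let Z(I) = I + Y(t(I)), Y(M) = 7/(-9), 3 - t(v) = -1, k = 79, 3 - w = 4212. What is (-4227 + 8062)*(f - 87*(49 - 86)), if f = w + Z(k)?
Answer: -31470010/9 ≈ -3.4967e+6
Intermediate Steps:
w = -4209 (w = 3 - 1*4212 = 3 - 4212 = -4209)
t(v) = 4 (t(v) = 3 - 1*(-1) = 3 + 1 = 4)
Y(M) = -7/9 (Y(M) = 7*(-⅑) = -7/9)
Z(I) = -7/9 + I (Z(I) = I - 7/9 = -7/9 + I)
f = -37177/9 (f = -4209 + (-7/9 + 79) = -4209 + 704/9 = -37177/9 ≈ -4130.8)
(-4227 + 8062)*(f - 87*(49 - 86)) = (-4227 + 8062)*(-37177/9 - 87*(49 - 86)) = 3835*(-37177/9 - 87*(-37)) = 3835*(-37177/9 + 3219) = 3835*(-8206/9) = -31470010/9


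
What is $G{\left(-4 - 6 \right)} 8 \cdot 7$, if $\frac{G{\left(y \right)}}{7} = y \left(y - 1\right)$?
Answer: $43120$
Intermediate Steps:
$G{\left(y \right)} = 7 y \left(-1 + y\right)$ ($G{\left(y \right)} = 7 y \left(y - 1\right) = 7 y \left(-1 + y\right)$)
$G{\left(-4 - 6 \right)} 8 \cdot 7 = 7 \left(-4 - 6\right) \left(-1 - 10\right) 8 \cdot 7 = 7 \left(-10\right) \left(-1 - 10\right) 8 \cdot 7 = 7 \left(-10\right) \left(-11\right) 8 \cdot 7 = 770 \cdot 8 \cdot 7 = 6160 \cdot 7 = 43120$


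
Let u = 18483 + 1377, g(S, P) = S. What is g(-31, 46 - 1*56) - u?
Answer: -19891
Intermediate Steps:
u = 19860
g(-31, 46 - 1*56) - u = -31 - 1*19860 = -31 - 19860 = -19891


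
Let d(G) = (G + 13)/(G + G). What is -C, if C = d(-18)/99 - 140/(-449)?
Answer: -501205/1600236 ≈ -0.31321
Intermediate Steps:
d(G) = (13 + G)/(2*G) (d(G) = (13 + G)/((2*G)) = (13 + G)*(1/(2*G)) = (13 + G)/(2*G))
C = 501205/1600236 (C = ((1/2)*(13 - 18)/(-18))/99 - 140/(-449) = ((1/2)*(-1/18)*(-5))*(1/99) - 140*(-1/449) = (5/36)*(1/99) + 140/449 = 5/3564 + 140/449 = 501205/1600236 ≈ 0.31321)
-C = -1*501205/1600236 = -501205/1600236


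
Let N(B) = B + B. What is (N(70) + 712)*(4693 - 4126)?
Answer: 483084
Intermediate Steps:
N(B) = 2*B
(N(70) + 712)*(4693 - 4126) = (2*70 + 712)*(4693 - 4126) = (140 + 712)*567 = 852*567 = 483084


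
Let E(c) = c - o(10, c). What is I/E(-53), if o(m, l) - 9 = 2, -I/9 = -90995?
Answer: -818955/64 ≈ -12796.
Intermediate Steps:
I = 818955 (I = -9*(-90995) = 818955)
o(m, l) = 11 (o(m, l) = 9 + 2 = 11)
E(c) = -11 + c (E(c) = c - 1*11 = c - 11 = -11 + c)
I/E(-53) = 818955/(-11 - 53) = 818955/(-64) = 818955*(-1/64) = -818955/64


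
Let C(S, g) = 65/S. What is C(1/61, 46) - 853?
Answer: 3112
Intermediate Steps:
C(1/61, 46) - 853 = 65/(1/61) - 853 = 65*61 - 853 = 3965 - 853 = 3112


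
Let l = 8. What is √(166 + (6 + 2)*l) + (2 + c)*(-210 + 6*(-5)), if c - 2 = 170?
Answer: -41760 + √230 ≈ -41745.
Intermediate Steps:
c = 172 (c = 2 + 170 = 172)
√(166 + (6 + 2)*l) + (2 + c)*(-210 + 6*(-5)) = √(166 + (6 + 2)*8) + (2 + 172)*(-210 + 6*(-5)) = √(166 + 8*8) + 174*(-210 - 30) = √(166 + 64) + 174*(-240) = √230 - 41760 = -41760 + √230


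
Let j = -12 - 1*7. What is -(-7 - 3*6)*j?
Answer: -475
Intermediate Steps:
j = -19 (j = -12 - 7 = -19)
-(-7 - 3*6)*j = -(-7 - 3*6)*(-19) = -(-7 - 18)*(-19) = -(-25)*(-19) = -1*475 = -475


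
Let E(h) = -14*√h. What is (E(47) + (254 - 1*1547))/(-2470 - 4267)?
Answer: 1293/6737 + 14*√47/6737 ≈ 0.20617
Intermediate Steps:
(E(47) + (254 - 1*1547))/(-2470 - 4267) = (-14*√47 + (254 - 1*1547))/(-2470 - 4267) = (-14*√47 + (254 - 1547))/(-6737) = (-14*√47 - 1293)*(-1/6737) = (-1293 - 14*√47)*(-1/6737) = 1293/6737 + 14*√47/6737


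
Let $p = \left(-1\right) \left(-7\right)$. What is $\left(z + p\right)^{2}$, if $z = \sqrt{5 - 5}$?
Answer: $49$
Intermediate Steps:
$p = 7$
$z = 0$ ($z = \sqrt{0} = 0$)
$\left(z + p\right)^{2} = \left(0 + 7\right)^{2} = 7^{2} = 49$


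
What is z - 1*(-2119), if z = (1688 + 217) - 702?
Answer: 3322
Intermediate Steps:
z = 1203 (z = 1905 - 702 = 1203)
z - 1*(-2119) = 1203 - 1*(-2119) = 1203 + 2119 = 3322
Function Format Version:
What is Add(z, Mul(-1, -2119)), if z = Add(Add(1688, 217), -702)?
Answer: 3322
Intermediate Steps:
z = 1203 (z = Add(1905, -702) = 1203)
Add(z, Mul(-1, -2119)) = Add(1203, Mul(-1, -2119)) = Add(1203, 2119) = 3322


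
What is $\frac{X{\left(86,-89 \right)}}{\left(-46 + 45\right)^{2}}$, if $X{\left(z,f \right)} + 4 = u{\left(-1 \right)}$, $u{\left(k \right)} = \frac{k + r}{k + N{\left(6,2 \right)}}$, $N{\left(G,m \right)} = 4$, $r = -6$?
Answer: $- \frac{19}{3} \approx -6.3333$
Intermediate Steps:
$u{\left(k \right)} = \frac{-6 + k}{4 + k}$ ($u{\left(k \right)} = \frac{k - 6}{k + 4} = \frac{-6 + k}{4 + k}$)
$X{\left(z,f \right)} = - \frac{19}{3}$ ($X{\left(z,f \right)} = -4 + \frac{-6 - 1}{4 - 1} = -4 + \frac{1}{3} \left(-7\right) = -4 - \frac{7}{3} = - \frac{19}{3}$)
$\frac{X{\left(86,-89 \right)}}{\left(-46 + 45\right)^{2}} = - \frac{19}{3 \left(-46 + 45\right)^{2}} = - \frac{19}{3 \left(-1\right)^{2}} = - \frac{19}{3 \cdot 1} = \left(- \frac{19}{3}\right) 1 = - \frac{19}{3}$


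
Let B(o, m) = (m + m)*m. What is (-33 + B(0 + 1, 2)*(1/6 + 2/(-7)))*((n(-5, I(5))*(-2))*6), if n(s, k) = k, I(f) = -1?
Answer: -2852/7 ≈ -407.43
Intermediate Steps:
B(o, m) = 2*m² (B(o, m) = (2*m)*m = 2*m²)
(-33 + B(0 + 1, 2)*(1/6 + 2/(-7)))*((n(-5, I(5))*(-2))*6) = (-33 + (2*2²)*(1/6 + 2/(-7)))*(-1*(-2)*6) = (-33 + (2*4)*(1*(⅙) + 2*(-⅐)))*(2*6) = (-33 + 8*(⅙ - 2/7))*12 = (-33 + 8*(-5/42))*12 = (-33 - 20/21)*12 = -713/21*12 = -2852/7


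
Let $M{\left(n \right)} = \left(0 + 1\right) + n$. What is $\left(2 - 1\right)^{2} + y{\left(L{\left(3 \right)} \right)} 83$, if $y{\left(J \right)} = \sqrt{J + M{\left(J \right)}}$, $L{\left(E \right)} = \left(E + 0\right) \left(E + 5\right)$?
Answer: $582$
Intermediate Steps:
$M{\left(n \right)} = 1 + n$
$L{\left(E \right)} = E \left(5 + E\right)$
$y{\left(J \right)} = \sqrt{1 + 2 J}$ ($y{\left(J \right)} = \sqrt{J + \left(1 + J\right)} = \sqrt{1 + 2 J}$)
$\left(2 - 1\right)^{2} + y{\left(L{\left(3 \right)} \right)} 83 = \left(2 - 1\right)^{2} + \sqrt{1 + 2 \cdot 3 \left(5 + 3\right)} 83 = 1^{2} + \sqrt{1 + 2 \cdot 3 \cdot 8} \cdot 83 = 1 + \sqrt{1 + 2 \cdot 24} \cdot 83 = 1 + \sqrt{1 + 48} \cdot 83 = 1 + \sqrt{49} \cdot 83 = 1 + 7 \cdot 83 = 1 + 581 = 582$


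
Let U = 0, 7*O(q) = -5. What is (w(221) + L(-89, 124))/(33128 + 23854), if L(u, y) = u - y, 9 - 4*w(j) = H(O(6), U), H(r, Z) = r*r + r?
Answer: -41297/11168472 ≈ -0.0036976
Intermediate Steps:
O(q) = -5/7 (O(q) = (⅐)*(-5) = -5/7)
H(r, Z) = r + r² (H(r, Z) = r² + r = r + r²)
w(j) = 451/196 (w(j) = 9/4 - (-5)*(1 - 5/7)/28 = 9/4 - (-5)*2/(28*7) = 9/4 - ¼*(-10/49) = 9/4 + 5/98 = 451/196)
(w(221) + L(-89, 124))/(33128 + 23854) = (451/196 + (-89 - 1*124))/(33128 + 23854) = (451/196 + (-89 - 124))/56982 = (451/196 - 213)*(1/56982) = -41297/196*1/56982 = -41297/11168472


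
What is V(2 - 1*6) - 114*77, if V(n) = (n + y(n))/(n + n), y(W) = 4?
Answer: -8778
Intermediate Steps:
V(n) = (4 + n)/(2*n) (V(n) = (n + 4)/(n + n) = (4 + n)/((2*n)) = (4 + n)*(1/(2*n)) = (4 + n)/(2*n))
V(2 - 1*6) - 114*77 = (4 + (2 - 1*6))/(2*(2 - 1*6)) - 114*77 = (4 + (2 - 6))/(2*(2 - 6)) - 8778 = (½)*(4 - 4)/(-4) - 8778 = (½)*(-¼)*0 - 8778 = 0 - 8778 = -8778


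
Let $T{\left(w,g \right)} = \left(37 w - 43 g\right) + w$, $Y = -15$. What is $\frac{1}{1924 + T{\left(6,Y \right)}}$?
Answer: $\frac{1}{2797} \approx 0.00035753$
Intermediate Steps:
$T{\left(w,g \right)} = - 43 g + 38 w$ ($T{\left(w,g \right)} = \left(- 43 g + 37 w\right) + w = - 43 g + 38 w$)
$\frac{1}{1924 + T{\left(6,Y \right)}} = \frac{1}{1924 + \left(\left(-43\right) \left(-15\right) + 38 \cdot 6\right)} = \frac{1}{1924 + \left(645 + 228\right)} = \frac{1}{1924 + 873} = \frac{1}{2797}$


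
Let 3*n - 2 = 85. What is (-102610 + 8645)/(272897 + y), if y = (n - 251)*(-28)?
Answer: -93965/279113 ≈ -0.33666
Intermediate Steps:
n = 29 (n = ⅔ + (⅓)*85 = ⅔ + 85/3 = 29)
y = 6216 (y = (29 - 251)*(-28) = -222*(-28) = 6216)
(-102610 + 8645)/(272897 + y) = (-102610 + 8645)/(272897 + 6216) = -93965/279113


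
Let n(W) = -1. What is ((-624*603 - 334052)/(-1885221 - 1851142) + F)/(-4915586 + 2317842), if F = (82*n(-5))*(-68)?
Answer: -5208667603/2426528641268 ≈ -0.0021465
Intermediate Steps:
F = 5576 (F = (82*(-1))*(-68) = -82*(-68) = 5576)
((-624*603 - 334052)/(-1885221 - 1851142) + F)/(-4915586 + 2317842) = ((-624*603 - 334052)/(-1885221 - 1851142) + 5576)/(-4915586 + 2317842) = ((-376272 - 334052)/(-3736363) + 5576)/(-2597744) = (-710324*(-1/3736363) + 5576)*(-1/2597744) = (710324/3736363 + 5576)*(-1/2597744) = (20834670412/3736363)*(-1/2597744) = -5208667603/2426528641268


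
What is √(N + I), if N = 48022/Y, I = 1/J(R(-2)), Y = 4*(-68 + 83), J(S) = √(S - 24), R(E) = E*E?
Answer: √(720330 - 90*I*√5)/30 ≈ 28.291 - 0.0039519*I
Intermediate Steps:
R(E) = E²
J(S) = √(-24 + S)
Y = 60 (Y = 4*15 = 60)
I = -I*√5/10 (I = 1/(√(-24 + (-2)²)) = 1/(√(-24 + 4)) = 1/(√(-20)) = 1/(2*I*√5) = -I*√5/10 ≈ -0.22361*I)
N = 24011/30 (N = 48022/60 = 48022*(1/60) = 24011/30 ≈ 800.37)
√(N + I) = √(24011/30 - I*√5/10)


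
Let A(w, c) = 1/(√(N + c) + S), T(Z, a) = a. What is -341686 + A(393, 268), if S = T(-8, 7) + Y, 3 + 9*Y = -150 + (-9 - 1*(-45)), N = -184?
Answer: -2733487/8 + √21/24 ≈ -3.4169e+5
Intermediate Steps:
Y = -13 (Y = -⅓ + (-150 + (-9 - 1*(-45)))/9 = -⅓ + (-150 + (-9 + 45))/9 = -⅓ + (-150 + 36)/9 = -⅓ + (⅑)*(-114) = -⅓ - 38/3 = -13)
S = -6 (S = 7 - 13 = -6)
A(w, c) = 1/(-6 + √(-184 + c)) (A(w, c) = 1/(√(-184 + c) - 6) = 1/(-6 + √(-184 + c)))
-341686 + A(393, 268) = -341686 + 1/(-6 + √(-184 + 268)) = -341686 + 1/(-6 + √84) = -341686 + 1/(-6 + 2*√21)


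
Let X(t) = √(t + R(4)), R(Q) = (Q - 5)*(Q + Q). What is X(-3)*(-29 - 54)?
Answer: -83*I*√11 ≈ -275.28*I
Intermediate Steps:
R(Q) = 2*Q*(-5 + Q) (R(Q) = (-5 + Q)*(2*Q) = 2*Q*(-5 + Q))
X(t) = √(-8 + t) (X(t) = √(t + 2*4*(-5 + 4)) = √(t + 2*4*(-1)) = √(t - 8) = √(-8 + t))
X(-3)*(-29 - 54) = √(-8 - 3)*(-29 - 54) = √(-11)*(-83) = (I*√11)*(-83) = -83*I*√11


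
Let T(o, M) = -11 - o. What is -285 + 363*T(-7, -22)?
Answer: -1737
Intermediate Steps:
-285 + 363*T(-7, -22) = -285 + 363*(-11 - 1*(-7)) = -285 + 363*(-11 + 7) = -285 + 363*(-4) = -285 - 1452 = -1737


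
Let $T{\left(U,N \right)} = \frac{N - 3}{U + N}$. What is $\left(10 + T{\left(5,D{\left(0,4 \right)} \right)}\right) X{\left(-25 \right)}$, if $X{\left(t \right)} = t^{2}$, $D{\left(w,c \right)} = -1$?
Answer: $5625$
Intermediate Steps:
$T{\left(U,N \right)} = \frac{-3 + N}{N + U}$
$\left(10 + T{\left(5,D{\left(0,4 \right)} \right)}\right) X{\left(-25 \right)} = \left(10 + \frac{-3 - 1}{-1 + 5}\right) \left(-25\right)^{2} = \left(10 + \frac{1}{4} \left(-4\right)\right) 625 = \left(10 - 1\right) 625 = 9 \cdot 625 = 5625$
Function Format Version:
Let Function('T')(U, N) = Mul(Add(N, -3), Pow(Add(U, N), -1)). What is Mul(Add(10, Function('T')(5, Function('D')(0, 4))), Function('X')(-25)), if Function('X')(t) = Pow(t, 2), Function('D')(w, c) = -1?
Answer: 5625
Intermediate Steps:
Function('T')(U, N) = Mul(Pow(Add(N, U), -1), Add(-3, N)) (Function('T')(U, N) = Mul(Add(-3, N), Pow(Add(N, U), -1)) = Mul(Pow(Add(N, U), -1), Add(-3, N)))
Mul(Add(10, Function('T')(5, Function('D')(0, 4))), Function('X')(-25)) = Mul(Add(10, Mul(Pow(Add(-1, 5), -1), Add(-3, -1))), Pow(-25, 2)) = Mul(Add(10, Mul(Pow(4, -1), -4)), 625) = Mul(Add(10, Mul(Rational(1, 4), -4)), 625) = Mul(Add(10, -1), 625) = Mul(9, 625) = 5625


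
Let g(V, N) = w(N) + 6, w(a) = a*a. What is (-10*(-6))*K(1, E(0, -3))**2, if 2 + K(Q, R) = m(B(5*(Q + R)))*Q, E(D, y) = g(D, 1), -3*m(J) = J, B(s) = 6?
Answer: 960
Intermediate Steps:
w(a) = a**2
m(J) = -J/3
g(V, N) = 6 + N**2 (g(V, N) = N**2 + 6 = 6 + N**2)
E(D, y) = 7 (E(D, y) = 6 + 1**2 = 6 + 1 = 7)
K(Q, R) = -2 - 2*Q (K(Q, R) = -2 + (-1/3*6)*Q = -2 - 2*Q)
(-10*(-6))*K(1, E(0, -3))**2 = (-10*(-6))*(-2 - 2*1)**2 = 60*(-2 - 2)**2 = 60*(-4)**2 = 60*16 = 960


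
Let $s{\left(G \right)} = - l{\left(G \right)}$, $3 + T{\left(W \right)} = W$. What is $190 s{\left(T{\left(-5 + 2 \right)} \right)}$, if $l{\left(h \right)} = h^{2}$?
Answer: $-6840$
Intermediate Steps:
$T{\left(W \right)} = -3 + W$
$s{\left(G \right)} = - G^{2}$
$190 s{\left(T{\left(-5 + 2 \right)} \right)} = 190 \left(- \left(-3 + \left(-5 + 2\right)\right)^{2}\right) = 190 \left(- \left(-3 - 3\right)^{2}\right) = 190 \left(- \left(-6\right)^{2}\right) = 190 \left(\left(-1\right) 36\right) = 190 \left(-36\right) = -6840$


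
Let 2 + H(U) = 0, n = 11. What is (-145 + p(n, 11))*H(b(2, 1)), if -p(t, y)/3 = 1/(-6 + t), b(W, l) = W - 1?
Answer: 1456/5 ≈ 291.20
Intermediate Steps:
b(W, l) = -1 + W
H(U) = -2 (H(U) = -2 + 0 = -2)
p(t, y) = -3/(-6 + t)
(-145 + p(n, 11))*H(b(2, 1)) = (-145 - 3/(-6 + 11))*(-2) = (-145 - 3/5)*(-2) = -728/5*(-2) = 1456/5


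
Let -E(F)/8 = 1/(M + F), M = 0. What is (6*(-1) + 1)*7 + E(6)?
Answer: -109/3 ≈ -36.333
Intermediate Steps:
E(F) = -8/F (E(F) = -8/(0 + F) = -8/F)
(6*(-1) + 1)*7 + E(6) = (6*(-1) + 1)*7 - 8/6 = (-6 + 1)*7 - 8*1/6 = -5*7 - 4/3 = -35 - 4/3 = -109/3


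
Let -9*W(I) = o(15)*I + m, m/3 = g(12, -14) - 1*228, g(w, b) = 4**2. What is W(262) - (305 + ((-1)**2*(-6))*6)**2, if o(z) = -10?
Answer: -647993/9 ≈ -71999.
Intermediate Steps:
g(w, b) = 16
m = -636 (m = 3*(16 - 1*228) = 3*(16 - 228) = 3*(-212) = -636)
W(I) = 212/3 + 10*I/9 (W(I) = -(-10*I - 636)/9 = -(-636 - 10*I)/9 = 212/3 + 10*I/9)
W(262) - (305 + ((-1)**2*(-6))*6)**2 = (212/3 + (10/9)*262) - (305 + ((-1)**2*(-6))*6)**2 = (212/3 + 2620/9) - (305 + (1*(-6))*6)**2 = 3256/9 - (305 - 6*6)**2 = 3256/9 - (305 - 36)**2 = 3256/9 - 1*269**2 = 3256/9 - 1*72361 = 3256/9 - 72361 = -647993/9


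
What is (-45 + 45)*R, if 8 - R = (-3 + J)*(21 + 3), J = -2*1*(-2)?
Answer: 0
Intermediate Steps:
J = 4 (J = -2*(-2) = 4)
R = -16 (R = 8 - (-3 + 4)*(21 + 3) = 8 - 24 = -16)
(-45 + 45)*R = (-45 + 45)*(-16) = 0*(-16) = 0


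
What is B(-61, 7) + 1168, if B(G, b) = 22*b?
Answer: 1322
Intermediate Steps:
B(-61, 7) + 1168 = 22*7 + 1168 = 154 + 1168 = 1322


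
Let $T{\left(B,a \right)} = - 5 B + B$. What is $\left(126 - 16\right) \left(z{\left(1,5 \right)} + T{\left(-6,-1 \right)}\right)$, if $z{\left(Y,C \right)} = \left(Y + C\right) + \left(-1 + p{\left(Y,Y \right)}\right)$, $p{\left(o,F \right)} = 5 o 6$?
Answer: $6490$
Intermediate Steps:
$T{\left(B,a \right)} = - 4 B$
$p{\left(o,F \right)} = 30 o$
$z{\left(Y,C \right)} = -1 + C + 31 Y$ ($z{\left(Y,C \right)} = \left(Y + C\right) + \left(-1 + 30 Y\right) = \left(C + Y\right) + \left(-1 + 30 Y\right) = -1 + C + 31 Y$)
$\left(126 - 16\right) \left(z{\left(1,5 \right)} + T{\left(-6,-1 \right)}\right) = \left(126 - 16\right) \left(\left(-1 + 5 + 31 \cdot 1\right) - -24\right) = 110 \left(\left(-1 + 5 + 31\right) + 24\right) = 110 \left(35 + 24\right) = 110 \cdot 59 = 6490$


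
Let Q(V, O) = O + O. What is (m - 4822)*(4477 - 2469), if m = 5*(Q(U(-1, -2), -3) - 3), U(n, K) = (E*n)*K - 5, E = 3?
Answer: -9772936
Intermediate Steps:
U(n, K) = -5 + 3*K*n (U(n, K) = (3*n)*K - 5 = 3*K*n - 5 = -5 + 3*K*n)
Q(V, O) = 2*O
m = -45 (m = 5*(2*(-3) - 3) = 5*(-6 - 3) = 5*(-9) = -45)
(m - 4822)*(4477 - 2469) = (-45 - 4822)*(4477 - 2469) = -4867*2008 = -9772936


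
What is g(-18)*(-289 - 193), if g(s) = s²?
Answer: -156168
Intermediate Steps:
g(-18)*(-289 - 193) = (-18)²*(-289 - 193) = 324*(-482) = -156168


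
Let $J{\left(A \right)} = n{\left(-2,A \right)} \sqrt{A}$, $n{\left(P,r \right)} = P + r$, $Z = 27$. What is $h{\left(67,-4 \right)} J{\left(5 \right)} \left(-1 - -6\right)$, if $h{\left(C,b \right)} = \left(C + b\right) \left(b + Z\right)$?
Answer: $21735 \sqrt{5} \approx 48601.0$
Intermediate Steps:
$h{\left(C,b \right)} = \left(27 + b\right) \left(C + b\right)$ ($h{\left(C,b \right)} = \left(C + b\right) \left(b + 27\right) = \left(C + b\right) \left(27 + b\right) = \left(27 + b\right) \left(C + b\right)$)
$J{\left(A \right)} = \sqrt{A} \left(-2 + A\right)$ ($J{\left(A \right)} = \left(-2 + A\right) \sqrt{A} = \sqrt{A} \left(-2 + A\right)$)
$h{\left(67,-4 \right)} J{\left(5 \right)} \left(-1 - -6\right) = \left(\left(-4\right)^{2} + 27 \cdot 67 + 27 \left(-4\right) + 67 \left(-4\right)\right) \sqrt{5} \left(-2 + 5\right) \left(-1 - -6\right) = \left(16 + 1809 - 108 - 268\right) \sqrt{5} \cdot 3 \left(-1 + 6\right) = 1449 \cdot 3 \sqrt{5} \cdot 5 = 1449 \cdot 15 \sqrt{5} = 21735 \sqrt{5}$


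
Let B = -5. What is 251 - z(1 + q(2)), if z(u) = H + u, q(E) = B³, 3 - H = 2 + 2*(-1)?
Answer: 372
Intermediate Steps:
H = 3 (H = 3 - (2 + 2*(-1)) = 3 - (2 - 2) = 3 - 1*0 = 3 + 0 = 3)
q(E) = -125 (q(E) = (-5)³ = -125)
z(u) = 3 + u
251 - z(1 + q(2)) = 251 - (3 + (1 - 125)) = 251 - (3 - 124) = 251 - 1*(-121) = 251 + 121 = 372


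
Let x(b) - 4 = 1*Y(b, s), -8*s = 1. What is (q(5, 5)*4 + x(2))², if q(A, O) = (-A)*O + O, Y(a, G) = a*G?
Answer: 93025/16 ≈ 5814.1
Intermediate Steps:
s = -⅛ (s = -⅛*1 = -⅛ ≈ -0.12500)
Y(a, G) = G*a
x(b) = 4 - b/8 (x(b) = 4 + 1*(-b/8) = 4 - b/8)
q(A, O) = O - A*O (q(A, O) = -A*O + O = O - A*O)
(q(5, 5)*4 + x(2))² = ((5*(1 - 1*5))*4 + (4 - ⅛*2))² = ((5*(1 - 5))*4 + (4 - ¼))² = ((5*(-4))*4 + 15/4)² = (-20*4 + 15/4)² = (-80 + 15/4)² = (-305/4)² = 93025/16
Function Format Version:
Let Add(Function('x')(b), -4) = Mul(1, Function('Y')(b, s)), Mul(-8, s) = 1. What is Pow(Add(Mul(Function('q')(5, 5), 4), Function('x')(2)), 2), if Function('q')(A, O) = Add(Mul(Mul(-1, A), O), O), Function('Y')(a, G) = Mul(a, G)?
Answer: Rational(93025, 16) ≈ 5814.1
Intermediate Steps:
s = Rational(-1, 8) (s = Mul(Rational(-1, 8), 1) = Rational(-1, 8) ≈ -0.12500)
Function('Y')(a, G) = Mul(G, a)
Function('x')(b) = Add(4, Mul(Rational(-1, 8), b)) (Function('x')(b) = Add(4, Mul(1, Mul(Rational(-1, 8), b))) = Add(4, Mul(Rational(-1, 8), b)))
Function('q')(A, O) = Add(O, Mul(-1, A, O)) (Function('q')(A, O) = Add(Mul(-1, A, O), O) = Add(O, Mul(-1, A, O)))
Pow(Add(Mul(Function('q')(5, 5), 4), Function('x')(2)), 2) = Pow(Add(Mul(Mul(5, Add(1, Mul(-1, 5))), 4), Add(4, Mul(Rational(-1, 8), 2))), 2) = Pow(Add(Mul(Mul(5, Add(1, -5)), 4), Add(4, Rational(-1, 4))), 2) = Pow(Add(Mul(Mul(5, -4), 4), Rational(15, 4)), 2) = Pow(Add(Mul(-20, 4), Rational(15, 4)), 2) = Pow(Add(-80, Rational(15, 4)), 2) = Pow(Rational(-305, 4), 2) = Rational(93025, 16)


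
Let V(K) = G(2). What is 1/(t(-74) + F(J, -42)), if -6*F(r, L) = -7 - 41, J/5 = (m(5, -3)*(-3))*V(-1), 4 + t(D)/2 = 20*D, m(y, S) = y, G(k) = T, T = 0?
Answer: -1/2960 ≈ -0.00033784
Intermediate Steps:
G(k) = 0
V(K) = 0
t(D) = -8 + 40*D (t(D) = -8 + 2*(20*D) = -8 + 40*D)
J = 0 (J = 5*((5*(-3))*0) = 5*(-15*0) = 5*0 = 0)
F(r, L) = 8 (F(r, L) = -(-7 - 41)/6 = -⅙*(-48) = 8)
1/(t(-74) + F(J, -42)) = 1/((-8 + 40*(-74)) + 8) = 1/((-8 - 2960) + 8) = 1/(-2968 + 8) = 1/(-2960) = -1/2960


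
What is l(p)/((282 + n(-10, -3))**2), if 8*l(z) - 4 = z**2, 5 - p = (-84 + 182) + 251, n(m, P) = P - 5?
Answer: 29585/150152 ≈ 0.19703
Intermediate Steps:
n(m, P) = -5 + P
p = -344 (p = 5 - ((-84 + 182) + 251) = 5 - (98 + 251) = 5 - 1*349 = 5 - 349 = -344)
l(z) = 1/2 + z**2/8
l(p)/((282 + n(-10, -3))**2) = (1/2 + (1/8)*(-344)**2)/((282 + (-5 - 3))**2) = (1/2 + (1/8)*118336)/((282 - 8)**2) = (1/2 + 14792)/(274**2) = (29585/2)/75076 = (29585/2)*(1/75076) = 29585/150152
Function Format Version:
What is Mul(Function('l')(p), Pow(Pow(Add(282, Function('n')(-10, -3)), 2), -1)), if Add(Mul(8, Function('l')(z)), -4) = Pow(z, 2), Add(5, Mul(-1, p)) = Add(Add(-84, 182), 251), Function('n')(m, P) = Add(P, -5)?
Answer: Rational(29585, 150152) ≈ 0.19703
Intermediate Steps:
Function('n')(m, P) = Add(-5, P)
p = -344 (p = Add(5, Mul(-1, Add(Add(-84, 182), 251))) = Add(5, Mul(-1, Add(98, 251))) = Add(5, Mul(-1, 349)) = Add(5, -349) = -344)
Function('l')(z) = Add(Rational(1, 2), Mul(Rational(1, 8), Pow(z, 2)))
Mul(Function('l')(p), Pow(Pow(Add(282, Function('n')(-10, -3)), 2), -1)) = Mul(Add(Rational(1, 2), Mul(Rational(1, 8), Pow(-344, 2))), Pow(Pow(Add(282, Add(-5, -3)), 2), -1)) = Mul(Add(Rational(1, 2), Mul(Rational(1, 8), 118336)), Pow(Pow(Add(282, -8), 2), -1)) = Mul(Add(Rational(1, 2), 14792), Pow(Pow(274, 2), -1)) = Mul(Rational(29585, 2), Pow(75076, -1)) = Mul(Rational(29585, 2), Rational(1, 75076)) = Rational(29585, 150152)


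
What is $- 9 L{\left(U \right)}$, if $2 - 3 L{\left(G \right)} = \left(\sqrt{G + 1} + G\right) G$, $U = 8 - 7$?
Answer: $-3 + 3 \sqrt{2} \approx 1.2426$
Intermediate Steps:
$U = 1$ ($U = 8 - 7 = 1$)
$L{\left(G \right)} = \frac{2}{3} - \frac{G \left(G + \sqrt{1 + G}\right)}{3}$ ($L{\left(G \right)} = \frac{2}{3} - \frac{\left(\sqrt{G + 1} + G\right) G}{3} = \frac{2}{3} - \frac{\left(\sqrt{1 + G} + G\right) G}{3} = \frac{2}{3} - \frac{\left(G + \sqrt{1 + G}\right) G}{3} = \frac{2}{3} - \frac{G \left(G + \sqrt{1 + G}\right)}{3}$)
$- 9 L{\left(U \right)} = - 9 \left(\frac{2}{3} - \frac{1^{2}}{3} - \frac{\sqrt{1 + 1}}{3}\right) = - 9 \left(\frac{2}{3} - \frac{1}{3} - \frac{\sqrt{2}}{3}\right) = - 9 \left(\frac{1}{3} - \frac{\sqrt{2}}{3}\right) = -3 + 3 \sqrt{2}$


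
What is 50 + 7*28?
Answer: 246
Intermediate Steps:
50 + 7*28 = 50 + 196 = 246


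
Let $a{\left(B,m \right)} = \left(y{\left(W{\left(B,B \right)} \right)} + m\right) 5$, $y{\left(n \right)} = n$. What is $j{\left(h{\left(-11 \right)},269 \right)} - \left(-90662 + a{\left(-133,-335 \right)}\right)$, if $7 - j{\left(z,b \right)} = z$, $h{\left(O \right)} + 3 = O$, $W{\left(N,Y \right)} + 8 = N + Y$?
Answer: $93728$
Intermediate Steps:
$W{\left(N,Y \right)} = -8 + N + Y$ ($W{\left(N,Y \right)} = -8 + \left(N + Y\right) = -8 + N + Y$)
$h{\left(O \right)} = -3 + O$
$j{\left(z,b \right)} = 7 - z$
$a{\left(B,m \right)} = -40 + 5 m + 10 B$ ($a{\left(B,m \right)} = \left(\left(-8 + B + B\right) + m\right) 5 = \left(\left(-8 + 2 B\right) + m\right) 5 = \left(-8 + m + 2 B\right) 5 = -40 + 5 m + 10 B$)
$j{\left(h{\left(-11 \right)},269 \right)} - \left(-90662 + a{\left(-133,-335 \right)}\right) = \left(7 - \left(-3 - 11\right)\right) - \left(-90702 - 1675 - 1330\right) = \left(7 - -14\right) + \left(90662 - \left(-40 - 1675 - 1330\right)\right) = \left(7 + 14\right) + \left(90662 - -3045\right) = 21 + \left(90662 + 3045\right) = 21 + 93707 = 93728$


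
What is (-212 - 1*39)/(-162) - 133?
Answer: -21295/162 ≈ -131.45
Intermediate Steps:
(-212 - 1*39)/(-162) - 133 = (-212 - 39)*(-1/162) - 133 = -251*(-1/162) - 133 = 251/162 - 133 = -21295/162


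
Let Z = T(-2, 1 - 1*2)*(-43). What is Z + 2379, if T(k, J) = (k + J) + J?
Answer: 2551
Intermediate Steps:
T(k, J) = k + 2*J (T(k, J) = (J + k) + J = k + 2*J)
Z = 172 (Z = (-2 + 2*(1 - 1*2))*(-43) = (-2 + 2*(1 - 2))*(-43) = (-2 + 2*(-1))*(-43) = (-2 - 2)*(-43) = -4*(-43) = 172)
Z + 2379 = 172 + 2379 = 2551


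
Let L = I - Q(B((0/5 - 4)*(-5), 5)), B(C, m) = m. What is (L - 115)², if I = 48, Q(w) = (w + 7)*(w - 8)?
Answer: 961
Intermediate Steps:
Q(w) = (-8 + w)*(7 + w) (Q(w) = (7 + w)*(-8 + w) = (-8 + w)*(7 + w))
L = 84 (L = 48 - (-56 + 5² - 1*5) = 48 - (-56 + 25 - 5) = 48 - 1*(-36) = 48 + 36 = 84)
(L - 115)² = (84 - 115)² = (-31)² = 961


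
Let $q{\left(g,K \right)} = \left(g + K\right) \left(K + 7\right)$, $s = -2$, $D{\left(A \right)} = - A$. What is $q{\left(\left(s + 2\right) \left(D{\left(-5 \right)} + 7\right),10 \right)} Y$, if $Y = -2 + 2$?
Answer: $0$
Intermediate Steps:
$q{\left(g,K \right)} = \left(7 + K\right) \left(K + g\right)$ ($q{\left(g,K \right)} = \left(K + g\right) \left(7 + K\right) = \left(7 + K\right) \left(K + g\right)$)
$Y = 0$
$q{\left(\left(s + 2\right) \left(D{\left(-5 \right)} + 7\right),10 \right)} Y = \left(10^{2} + 7 \cdot 10 + 7 \left(-2 + 2\right) \left(\left(-1\right) \left(-5\right) + 7\right) + 10 \left(-2 + 2\right) \left(\left(-1\right) \left(-5\right) + 7\right)\right) 0 = \left(100 + 70 + 7 \cdot 0 \left(5 + 7\right) + 10 \cdot 0 \left(5 + 7\right)\right) 0 = \left(100 + 70 + 7 \cdot 0 \cdot 12 + 10 \cdot 0 \cdot 12\right) 0 = \left(100 + 70 + 7 \cdot 0 + 10 \cdot 0\right) 0 = \left(100 + 70 + 0 + 0\right) 0 = 170 \cdot 0 = 0$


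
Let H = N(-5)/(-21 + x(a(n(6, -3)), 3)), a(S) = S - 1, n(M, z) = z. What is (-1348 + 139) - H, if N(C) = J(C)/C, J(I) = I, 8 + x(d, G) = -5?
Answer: -41105/34 ≈ -1209.0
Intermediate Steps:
a(S) = -1 + S
x(d, G) = -13 (x(d, G) = -8 - 5 = -13)
N(C) = 1 (N(C) = C/C = 1)
H = -1/34 (H = 1/(-21 - 13) = 1/(-34) = -1/34*1 = -1/34 ≈ -0.029412)
(-1348 + 139) - H = (-1348 + 139) - 1*(-1/34) = -1209 + 1/34 = -41105/34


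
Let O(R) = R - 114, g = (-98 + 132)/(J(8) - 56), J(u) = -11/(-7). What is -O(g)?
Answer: 43672/381 ≈ 114.62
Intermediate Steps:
J(u) = 11/7 (J(u) = -11*(-⅐) = 11/7)
g = -238/381 (g = (-98 + 132)/(11/7 - 56) = 34/(-381/7) = 34*(-7/381) = -238/381 ≈ -0.62467)
O(R) = -114 + R
-O(g) = -(-114 - 238/381) = -1*(-43672/381) = 43672/381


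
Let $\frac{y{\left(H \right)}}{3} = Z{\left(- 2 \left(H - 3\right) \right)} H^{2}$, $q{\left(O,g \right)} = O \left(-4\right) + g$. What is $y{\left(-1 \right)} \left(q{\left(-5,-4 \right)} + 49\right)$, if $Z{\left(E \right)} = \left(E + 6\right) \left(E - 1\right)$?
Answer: $19110$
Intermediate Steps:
$q{\left(O,g \right)} = g - 4 O$ ($q{\left(O,g \right)} = - 4 O + g = g - 4 O$)
$Z{\left(E \right)} = \left(-1 + E\right) \left(6 + E\right)$ ($Z{\left(E \right)} = \left(6 + E\right) \left(-1 + E\right) = \left(-1 + E\right) \left(6 + E\right)$)
$y{\left(H \right)} = 3 H^{2} \left(24 + \left(6 - 2 H\right)^{2} - 10 H\right)$ ($y{\left(H \right)} = 3 \left(-6 + \left(- 2 \left(H - 3\right)\right)^{2} + 5 \left(- 2 \left(H - 3\right)\right)\right) H^{2} = 3 \left(-6 + \left(- 2 \left(-3 + H\right)\right)^{2} + 5 \left(- 2 \left(-3 + H\right)\right)\right) H^{2} = 3 \left(-6 + \left(6 - 2 H\right)^{2} + 5 \left(6 - 2 H\right)\right) H^{2} = 3 \left(-6 + \left(6 - 2 H\right)^{2} - \left(-30 + 10 H\right)\right) H^{2} = 3 \left(24 + \left(6 - 2 H\right)^{2} - 10 H\right) H^{2} = 3 H^{2} \left(24 + \left(6 - 2 H\right)^{2} - 10 H\right)$)
$y{\left(-1 \right)} \left(q{\left(-5,-4 \right)} + 49\right) = \left(-1\right)^{2} \left(180 - -102 + 12 \left(-1\right)^{2}\right) \left(\left(-4 - -20\right) + 49\right) = 1 \left(180 + 102 + 12 \cdot 1\right) \left(\left(-4 + 20\right) + 49\right) = 1 \left(180 + 102 + 12\right) \left(16 + 49\right) = 1 \cdot 294 \cdot 65 = 294 \cdot 65 = 19110$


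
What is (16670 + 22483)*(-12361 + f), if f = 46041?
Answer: 1318673040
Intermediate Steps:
(16670 + 22483)*(-12361 + f) = (16670 + 22483)*(-12361 + 46041) = 39153*33680 = 1318673040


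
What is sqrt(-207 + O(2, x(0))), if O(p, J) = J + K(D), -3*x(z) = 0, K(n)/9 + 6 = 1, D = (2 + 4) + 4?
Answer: 6*I*sqrt(7) ≈ 15.875*I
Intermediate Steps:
D = 10 (D = 6 + 4 = 10)
K(n) = -45 (K(n) = -54 + 9*1 = -54 + 9 = -45)
x(z) = 0 (x(z) = -1/3*0 = 0)
O(p, J) = -45 + J (O(p, J) = J - 45 = -45 + J)
sqrt(-207 + O(2, x(0))) = sqrt(-207 + (-45 + 0)) = sqrt(-207 - 45) = sqrt(-252) = 6*I*sqrt(7)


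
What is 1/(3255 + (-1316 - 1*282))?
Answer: 1/1657 ≈ 0.00060350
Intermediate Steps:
1/(3255 + (-1316 - 1*282)) = 1/(3255 + (-1316 - 282)) = 1/(3255 - 1598) = 1/1657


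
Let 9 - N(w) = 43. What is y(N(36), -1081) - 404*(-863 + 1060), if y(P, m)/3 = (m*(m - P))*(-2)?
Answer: -6870430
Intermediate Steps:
N(w) = -34 (N(w) = 9 - 1*43 = 9 - 43 = -34)
y(P, m) = -6*m*(m - P) (y(P, m) = 3*((m*(m - P))*(-2)) = 3*(-2*m*(m - P)) = -6*m*(m - P))
y(N(36), -1081) - 404*(-863 + 1060) = 6*(-1081)*(-34 - 1*(-1081)) - 404*(-863 + 1060) = 6*(-1081)*(-34 + 1081) - 404*197 = 6*(-1081)*1047 - 79588 = -6790842 - 79588 = -6870430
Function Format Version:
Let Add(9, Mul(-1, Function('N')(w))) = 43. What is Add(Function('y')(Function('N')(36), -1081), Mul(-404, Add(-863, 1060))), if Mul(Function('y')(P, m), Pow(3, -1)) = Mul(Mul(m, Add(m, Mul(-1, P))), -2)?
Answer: -6870430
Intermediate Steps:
Function('N')(w) = -34 (Function('N')(w) = Add(9, Mul(-1, 43)) = Add(9, -43) = -34)
Function('y')(P, m) = Mul(-6, m, Add(m, Mul(-1, P))) (Function('y')(P, m) = Mul(3, Mul(Mul(m, Add(m, Mul(-1, P))), -2)) = Mul(3, Mul(-2, m, Add(m, Mul(-1, P)))) = Mul(-6, m, Add(m, Mul(-1, P))))
Add(Function('y')(Function('N')(36), -1081), Mul(-404, Add(-863, 1060))) = Add(Mul(6, -1081, Add(-34, Mul(-1, -1081))), Mul(-404, Add(-863, 1060))) = Add(Mul(6, -1081, Add(-34, 1081)), Mul(-404, 197)) = Add(Mul(6, -1081, 1047), -79588) = Add(-6790842, -79588) = -6870430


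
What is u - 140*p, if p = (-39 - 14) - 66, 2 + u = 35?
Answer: 16693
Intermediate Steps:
u = 33 (u = -2 + 35 = 33)
p = -119 (p = -53 - 66 = -119)
u - 140*p = 33 - 140*(-119) = 33 + 16660 = 16693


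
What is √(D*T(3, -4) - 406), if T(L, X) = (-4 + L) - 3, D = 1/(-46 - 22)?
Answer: I*√117317/17 ≈ 20.148*I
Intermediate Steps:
D = -1/68 (D = 1/(-68) = -1/68 ≈ -0.014706)
T(L, X) = -7 + L
√(D*T(3, -4) - 406) = √(-(-7 + 3)/68 - 406) = √(-1/68*(-4) - 406) = √(1/17 - 406) = √(-6901/17) = I*√117317/17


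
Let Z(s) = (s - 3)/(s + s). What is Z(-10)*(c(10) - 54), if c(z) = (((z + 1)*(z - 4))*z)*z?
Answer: 42549/10 ≈ 4254.9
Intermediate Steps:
Z(s) = (-3 + s)/(2*s) (Z(s) = (-3 + s)/((2*s)) = (-3 + s)*(1/(2*s)) = (-3 + s)/(2*s))
c(z) = z**2*(1 + z)*(-4 + z) (c(z) = (((1 + z)*(-4 + z))*z)*z = (z*(1 + z)*(-4 + z))*z = z**2*(1 + z)*(-4 + z))
Z(-10)*(c(10) - 54) = ((1/2)*(-3 - 10)/(-10))*(10**2*(-4 + 10**2 - 3*10) - 54) = ((1/2)*(-1/10)*(-13))*(100*(-4 + 100 - 30) - 54) = 13*(100*66 - 54)/20 = 13*(6600 - 54)/20 = (13/20)*6546 = 42549/10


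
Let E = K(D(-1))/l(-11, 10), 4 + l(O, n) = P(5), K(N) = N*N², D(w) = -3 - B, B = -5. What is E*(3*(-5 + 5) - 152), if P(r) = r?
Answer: -1216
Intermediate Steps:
D(w) = 2 (D(w) = -3 - 1*(-5) = -3 + 5 = 2)
K(N) = N³
l(O, n) = 1 (l(O, n) = -4 + 5 = 1)
E = 8 (E = 2³/1 = 8*1 = 8)
E*(3*(-5 + 5) - 152) = 8*(3*(-5 + 5) - 152) = 8*(3*0 - 152) = 8*(0 - 152) = 8*(-152) = -1216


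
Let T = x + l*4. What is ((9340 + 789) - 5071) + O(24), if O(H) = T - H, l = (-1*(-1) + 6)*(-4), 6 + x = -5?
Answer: 4911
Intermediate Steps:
x = -11 (x = -6 - 5 = -11)
l = -28 (l = (1 + 6)*(-4) = 7*(-4) = -28)
T = -123 (T = -11 - 28*4 = -11 - 112 = -123)
O(H) = -123 - H
((9340 + 789) - 5071) + O(24) = ((9340 + 789) - 5071) + (-123 - 1*24) = (10129 - 5071) + (-123 - 24) = 5058 - 147 = 4911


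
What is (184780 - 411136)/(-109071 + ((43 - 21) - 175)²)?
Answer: 37726/14277 ≈ 2.6424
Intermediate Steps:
(184780 - 411136)/(-109071 + ((43 - 21) - 175)²) = -226356/(-109071 + (22 - 175)²) = -226356/(-109071 + (-153)²) = -226356/(-109071 + 23409) = -226356/(-85662) = -226356*(-1/85662) = 37726/14277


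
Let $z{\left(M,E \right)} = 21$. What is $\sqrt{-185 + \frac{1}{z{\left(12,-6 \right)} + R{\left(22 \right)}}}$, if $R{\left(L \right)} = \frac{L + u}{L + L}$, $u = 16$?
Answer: $\frac{i \sqrt{42791203}}{481} \approx 13.6 i$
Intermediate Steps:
$R{\left(L \right)} = \frac{16 + L}{2 L}$ ($R{\left(L \right)} = \frac{L + 16}{L + L} = \frac{16 + L}{2 L}$)
$\sqrt{-185 + \frac{1}{z{\left(12,-6 \right)} + R{\left(22 \right)}}} = \sqrt{-185 + \frac{1}{21 + \frac{16 + 22}{2 \cdot 22}}} = \sqrt{-185 + \frac{1}{21 + \frac{1}{2} \cdot \frac{1}{22} \cdot 38}} = \sqrt{-185 + \frac{1}{21 + \frac{19}{22}}} = \sqrt{-185 + \frac{1}{\frac{481}{22}}} = \sqrt{-185 + \frac{22}{481}} = \sqrt{- \frac{88963}{481}} = \frac{i \sqrt{42791203}}{481}$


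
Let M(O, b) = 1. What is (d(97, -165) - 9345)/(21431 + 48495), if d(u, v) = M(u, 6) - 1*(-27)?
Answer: -9317/69926 ≈ -0.13324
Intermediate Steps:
d(u, v) = 28 (d(u, v) = 1 - 1*(-27) = 1 + 27 = 28)
(d(97, -165) - 9345)/(21431 + 48495) = (28 - 9345)/(21431 + 48495) = -9317/69926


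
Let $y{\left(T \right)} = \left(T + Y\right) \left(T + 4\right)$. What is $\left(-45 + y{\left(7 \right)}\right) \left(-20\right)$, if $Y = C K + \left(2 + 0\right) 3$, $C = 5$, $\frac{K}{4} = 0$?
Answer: $-1960$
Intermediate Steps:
$K = 0$ ($K = 4 \cdot 0 = 0$)
$Y = 6$ ($Y = 5 \cdot 0 + \left(2 + 0\right) 3 = 0 + 2 \cdot 3 = 0 + 6 = 6$)
$y{\left(T \right)} = \left(4 + T\right) \left(6 + T\right)$ ($y{\left(T \right)} = \left(T + 6\right) \left(T + 4\right) = \left(6 + T\right) \left(4 + T\right) = \left(4 + T\right) \left(6 + T\right)$)
$\left(-45 + y{\left(7 \right)}\right) \left(-20\right) = \left(-45 + \left(24 + 7^{2} + 10 \cdot 7\right)\right) \left(-20\right) = \left(-45 + \left(24 + 49 + 70\right)\right) \left(-20\right) = \left(-45 + 143\right) \left(-20\right) = 98 \left(-20\right) = -1960$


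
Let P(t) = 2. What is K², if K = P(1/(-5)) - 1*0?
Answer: 4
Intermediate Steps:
K = 2 (K = 2 - 1*0 = 2 + 0 = 2)
K² = 2² = 4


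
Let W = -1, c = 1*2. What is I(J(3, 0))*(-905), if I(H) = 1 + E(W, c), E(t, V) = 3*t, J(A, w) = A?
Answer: 1810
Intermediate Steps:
c = 2
I(H) = -2 (I(H) = 1 + 3*(-1) = 1 - 3 = -2)
I(J(3, 0))*(-905) = -2*(-905) = 1810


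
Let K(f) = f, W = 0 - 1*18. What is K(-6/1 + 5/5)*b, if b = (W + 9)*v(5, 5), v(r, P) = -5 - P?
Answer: -450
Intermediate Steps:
W = -18 (W = 0 - 18 = -18)
b = 90 (b = (-18 + 9)*(-5 - 1*5) = -9*(-5 - 5) = -9*(-10) = 90)
K(-6/1 + 5/5)*b = (-6/1 + 5/5)*90 = (-6*1 + 5*(⅕))*90 = (-6 + 1)*90 = -5*90 = -450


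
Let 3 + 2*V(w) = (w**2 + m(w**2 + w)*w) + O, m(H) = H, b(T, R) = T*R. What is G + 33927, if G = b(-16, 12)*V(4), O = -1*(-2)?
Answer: 24807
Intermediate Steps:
b(T, R) = R*T
O = 2
V(w) = -1/2 + w**2/2 + w*(w + w**2)/2 (V(w) = -3/2 + ((w**2 + (w**2 + w)*w) + 2)/2 = -3/2 + ((w**2 + (w + w**2)*w) + 2)/2 = -3/2 + ((w**2 + w*(w + w**2)) + 2)/2 = -3/2 + (2 + w**2 + w*(w + w**2))/2 = -3/2 + (1 + w**2/2 + w*(w + w**2)/2) = -1/2 + w**2/2 + w*(w + w**2)/2)
G = -9120 (G = (12*(-16))*(-1/2 + 4**2 + (1/2)*4**3) = -192*(-1/2 + 16 + (1/2)*64) = -192*(-1/2 + 16 + 32) = -192*95/2 = -9120)
G + 33927 = -9120 + 33927 = 24807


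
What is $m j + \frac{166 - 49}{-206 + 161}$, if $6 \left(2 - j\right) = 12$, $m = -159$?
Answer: $- \frac{13}{5} \approx -2.6$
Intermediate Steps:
$j = 0$ ($j = 2 - 2 = 0$)
$m j + \frac{166 - 49}{-206 + 161} = \left(-159\right) 0 + \frac{166 - 49}{-206 + 161} = 0 + \frac{117}{-45} = 0 + 117 \left(- \frac{1}{45}\right) = 0 - \frac{13}{5} = - \frac{13}{5}$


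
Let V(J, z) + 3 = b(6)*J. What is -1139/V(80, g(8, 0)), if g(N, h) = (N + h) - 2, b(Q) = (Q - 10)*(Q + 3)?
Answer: 1139/2883 ≈ 0.39507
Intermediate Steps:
b(Q) = (-10 + Q)*(3 + Q)
g(N, h) = -2 + N + h
V(J, z) = -3 - 36*J (V(J, z) = -3 + (-30 + 6**2 - 7*6)*J = -3 + (-30 + 36 - 42)*J = -3 - 36*J)
-1139/V(80, g(8, 0)) = -1139/(-3 - 36*80) = -1139/(-3 - 2880) = -1139/(-2883) = -1139*(-1/2883) = 1139/2883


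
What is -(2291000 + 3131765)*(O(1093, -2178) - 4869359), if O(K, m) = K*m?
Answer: 39314574469445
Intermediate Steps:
-(2291000 + 3131765)*(O(1093, -2178) - 4869359) = -(2291000 + 3131765)*(1093*(-2178) - 4869359) = -5422765*(-2380554 - 4869359) = -5422765*(-7249913) = -1*(-39314574469445) = 39314574469445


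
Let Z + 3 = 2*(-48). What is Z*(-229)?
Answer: 22671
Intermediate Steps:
Z = -99 (Z = -3 + 2*(-48) = -3 - 96 = -99)
Z*(-229) = -99*(-229) = 22671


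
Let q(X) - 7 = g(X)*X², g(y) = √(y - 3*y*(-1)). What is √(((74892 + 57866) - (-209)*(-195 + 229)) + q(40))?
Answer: √(139871 + 6400*√10) ≈ 400.14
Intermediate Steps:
g(y) = 2*√y (g(y) = √(y + 3*y) = √(4*y) = 2*√y)
q(X) = 7 + 2*X^(5/2) (q(X) = 7 + (2*√X)*X² = 7 + 2*X^(5/2))
√(((74892 + 57866) - (-209)*(-195 + 229)) + q(40)) = √(((74892 + 57866) - (-209)*(-195 + 229)) + (7 + 2*40^(5/2))) = √((132758 - (-209)*34) + (7 + 2*(3200*√10))) = √((132758 - 1*(-7106)) + (7 + 6400*√10)) = √((132758 + 7106) + (7 + 6400*√10)) = √(139864 + (7 + 6400*√10)) = √(139871 + 6400*√10)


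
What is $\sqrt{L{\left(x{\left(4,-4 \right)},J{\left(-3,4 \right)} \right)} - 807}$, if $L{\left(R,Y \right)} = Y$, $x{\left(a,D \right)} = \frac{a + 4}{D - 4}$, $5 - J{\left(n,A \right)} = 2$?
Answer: $2 i \sqrt{201} \approx 28.355 i$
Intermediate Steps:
$J{\left(n,A \right)} = 3$ ($J{\left(n,A \right)} = 5 - 2 = 3$)
$x{\left(a,D \right)} = \frac{4 + a}{-4 + D}$
$\sqrt{L{\left(x{\left(4,-4 \right)},J{\left(-3,4 \right)} \right)} - 807} = \sqrt{3 - 807} = \sqrt{-804} = 2 i \sqrt{201}$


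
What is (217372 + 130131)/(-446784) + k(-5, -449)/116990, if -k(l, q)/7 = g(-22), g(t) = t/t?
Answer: -1563750133/2010356160 ≈ -0.77785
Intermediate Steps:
g(t) = 1
k(l, q) = -7 (k(l, q) = -7*1 = -7)
(217372 + 130131)/(-446784) + k(-5, -449)/116990 = (217372 + 130131)/(-446784) - 7/116990 = 347503*(-1/446784) - 7*1/116990 = -26731/34368 - 7/116990 = -1563750133/2010356160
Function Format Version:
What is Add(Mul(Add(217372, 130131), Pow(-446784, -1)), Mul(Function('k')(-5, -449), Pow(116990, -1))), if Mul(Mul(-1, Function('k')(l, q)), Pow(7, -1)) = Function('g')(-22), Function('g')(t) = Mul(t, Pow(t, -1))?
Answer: Rational(-1563750133, 2010356160) ≈ -0.77785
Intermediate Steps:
Function('g')(t) = 1
Function('k')(l, q) = -7 (Function('k')(l, q) = Mul(-7, 1) = -7)
Add(Mul(Add(217372, 130131), Pow(-446784, -1)), Mul(Function('k')(-5, -449), Pow(116990, -1))) = Add(Mul(Add(217372, 130131), Pow(-446784, -1)), Mul(-7, Pow(116990, -1))) = Add(Mul(347503, Rational(-1, 446784)), Mul(-7, Rational(1, 116990))) = Add(Rational(-26731, 34368), Rational(-7, 116990)) = Rational(-1563750133, 2010356160)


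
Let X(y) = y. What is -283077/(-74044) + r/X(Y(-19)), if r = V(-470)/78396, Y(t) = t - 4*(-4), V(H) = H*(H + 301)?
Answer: 322845737/92629044 ≈ 3.4854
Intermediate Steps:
V(H) = H*(301 + H)
Y(t) = 16 + t (Y(t) = t + 16 = 16 + t)
r = 845/834 (r = -470*(301 - 470)/78396 = -470*(-169)*(1/78396) = 79430*(1/78396) = 845/834 ≈ 1.0132)
-283077/(-74044) + r/X(Y(-19)) = -283077/(-74044) + 845/(834*(16 - 19)) = -283077*(-1/74044) + (845/834)/(-3) = 283077/74044 + (845/834)*(-⅓) = 283077/74044 - 845/2502 = 322845737/92629044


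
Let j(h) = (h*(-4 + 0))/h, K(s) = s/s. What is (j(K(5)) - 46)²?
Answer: 2500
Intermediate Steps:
K(s) = 1
j(h) = -4 (j(h) = (h*(-4))/h = (-4*h)/h = -4)
(j(K(5)) - 46)² = (-4 - 46)² = (-50)² = 2500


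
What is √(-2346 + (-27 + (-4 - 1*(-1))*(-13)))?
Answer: I*√2334 ≈ 48.311*I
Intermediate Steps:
√(-2346 + (-27 + (-4 - 1*(-1))*(-13))) = √(-2346 + (-27 + (-4 + 1)*(-13))) = √(-2346 + (-27 - 3*(-13))) = √(-2346 + (-27 + 39)) = √(-2346 + 12) = √(-2334) = I*√2334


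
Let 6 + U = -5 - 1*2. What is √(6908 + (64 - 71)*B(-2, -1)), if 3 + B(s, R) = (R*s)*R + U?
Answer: √7034 ≈ 83.869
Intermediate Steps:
U = -13 (U = -6 + (-5 - 1*2) = -6 + (-5 - 2) = -6 - 7 = -13)
B(s, R) = -16 + s*R² (B(s, R) = -3 + ((R*s)*R - 13) = -3 + (s*R² - 13) = -3 + (-13 + s*R²) = -16 + s*R²)
√(6908 + (64 - 71)*B(-2, -1)) = √(6908 + (64 - 71)*(-16 - 2*(-1)²)) = √(6908 - 7*(-16 - 2*1)) = √(6908 - 7*(-16 - 2)) = √(6908 - 7*(-18)) = √(6908 + 126) = √7034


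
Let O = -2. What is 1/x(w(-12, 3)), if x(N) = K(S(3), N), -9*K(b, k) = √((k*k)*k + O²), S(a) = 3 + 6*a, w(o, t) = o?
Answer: 9*I*√431/862 ≈ 0.21676*I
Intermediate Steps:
K(b, k) = -√(4 + k³)/9 (K(b, k) = -√((k*k)*k + (-2)²)/9 = -√(k²*k + 4)/9 = -√(k³ + 4)/9 = -√(4 + k³)/9)
x(N) = -√(4 + N³)/9
1/x(w(-12, 3)) = 1/(-√(4 + (-12)³)/9) = 1/(-√(4 - 1728)/9) = 1/(-2*I*√431/9) = 9*I*√431/862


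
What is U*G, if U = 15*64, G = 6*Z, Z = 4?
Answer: 23040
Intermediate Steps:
G = 24 (G = 6*4 = 24)
U = 960
U*G = 960*24 = 23040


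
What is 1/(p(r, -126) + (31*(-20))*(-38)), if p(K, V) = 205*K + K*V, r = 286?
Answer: 1/46154 ≈ 2.1667e-5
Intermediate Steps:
1/(p(r, -126) + (31*(-20))*(-38)) = 1/(286*(205 - 126) + (31*(-20))*(-38)) = 1/(286*79 - 620*(-38)) = 1/(22594 + 23560) = 1/46154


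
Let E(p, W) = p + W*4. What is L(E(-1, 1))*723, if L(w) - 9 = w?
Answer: 8676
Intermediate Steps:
E(p, W) = p + 4*W
L(w) = 9 + w
L(E(-1, 1))*723 = (9 + (-1 + 4*1))*723 = (9 + (-1 + 4))*723 = (9 + 3)*723 = 12*723 = 8676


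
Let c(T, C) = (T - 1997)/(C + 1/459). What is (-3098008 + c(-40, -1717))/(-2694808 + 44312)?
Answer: 348792195119/298408742656 ≈ 1.1688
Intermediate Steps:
c(T, C) = (-1997 + T)/(1/459 + C) (c(T, C) = (-1997 + T)/(C + 1/459) = (-1997 + T)/(1/459 + C))
(-3098008 + c(-40, -1717))/(-2694808 + 44312) = (-3098008 + 459*(-1997 - 40)/(1 + 459*(-1717)))/(-2694808 + 44312) = (-3098008 + 459*(-2037)/(1 - 788103))/(-2650496) = (-3098008 + 459*(-2037)/(-788102))*(-1/2650496) = (-3098008 + 459*(-1/788102)*(-2037))*(-1/2650496) = (-3098008 + 133569/112586)*(-1/2650496) = -348792195119/112586*(-1/2650496) = 348792195119/298408742656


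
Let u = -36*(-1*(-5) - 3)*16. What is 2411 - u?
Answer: 3563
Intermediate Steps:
u = -1152 (u = -36*(5 - 3)*16 = -36*2*16 = -72*16 = -1152)
2411 - u = 2411 - 1*(-1152) = 2411 + 1152 = 3563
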